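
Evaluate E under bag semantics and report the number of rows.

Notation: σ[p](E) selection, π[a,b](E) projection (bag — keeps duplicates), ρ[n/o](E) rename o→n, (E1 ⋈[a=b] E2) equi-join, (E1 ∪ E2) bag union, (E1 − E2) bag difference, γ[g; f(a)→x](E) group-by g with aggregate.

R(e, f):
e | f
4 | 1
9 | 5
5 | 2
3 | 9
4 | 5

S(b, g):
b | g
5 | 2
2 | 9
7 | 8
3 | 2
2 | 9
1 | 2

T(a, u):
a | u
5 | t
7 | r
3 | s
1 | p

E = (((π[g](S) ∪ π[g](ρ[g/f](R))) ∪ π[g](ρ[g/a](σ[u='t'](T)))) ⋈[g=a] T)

Row counts bottom-up:
  S → 6
  π[g](S) → 6
  R → 5
  ρ[g/f](R) → 5
  π[g](ρ[g/f](R)) → 5
  (π[g](S) ∪ π[g](ρ[g/f](R))) → 11
  T → 4
  σ[u='t'](T) → 1
  ρ[g/a](σ[u='t'](T)) → 1
  π[g](ρ[g/a](σ[u='t'](T))) → 1
  ((π[g](S) ∪ π[g](ρ[g/f](R))) ∪ π[g](ρ[g/a](σ[u='t'](T)))) → 12
  T → 4
  (((π[g](S) ∪ π[g](ρ[g/f](R))) ∪ π[g](ρ[g/a](σ[u='t'](T)))) ⋈[g=a] T) → 4

|E| = 4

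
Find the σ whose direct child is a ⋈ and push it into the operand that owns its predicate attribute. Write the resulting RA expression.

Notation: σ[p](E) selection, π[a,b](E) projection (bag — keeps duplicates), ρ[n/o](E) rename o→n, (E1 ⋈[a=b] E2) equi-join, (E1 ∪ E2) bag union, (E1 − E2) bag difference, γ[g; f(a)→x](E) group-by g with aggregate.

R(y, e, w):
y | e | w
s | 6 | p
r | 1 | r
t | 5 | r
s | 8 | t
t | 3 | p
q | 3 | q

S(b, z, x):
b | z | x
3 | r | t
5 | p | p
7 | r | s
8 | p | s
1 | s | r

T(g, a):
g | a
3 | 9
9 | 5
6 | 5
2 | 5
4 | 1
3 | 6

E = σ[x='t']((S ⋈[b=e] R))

σ filters on x, owned by the left side.
E' = (σ[x='t'](S) ⋈[b=e] R)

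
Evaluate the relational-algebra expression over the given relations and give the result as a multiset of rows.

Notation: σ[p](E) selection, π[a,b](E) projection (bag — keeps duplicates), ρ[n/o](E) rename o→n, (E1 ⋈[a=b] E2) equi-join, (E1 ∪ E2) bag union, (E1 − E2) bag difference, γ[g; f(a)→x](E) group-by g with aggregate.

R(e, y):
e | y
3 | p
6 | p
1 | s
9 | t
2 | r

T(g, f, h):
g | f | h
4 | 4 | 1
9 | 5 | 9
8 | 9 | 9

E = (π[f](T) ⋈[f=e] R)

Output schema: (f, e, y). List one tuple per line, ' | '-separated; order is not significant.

Subexpression sizes:
  T → 3
  π[f](T) → 3
  R → 5
  (π[f](T) ⋈[f=e] R) → 1

== RESULT ==
f | e | y
9 | 9 | t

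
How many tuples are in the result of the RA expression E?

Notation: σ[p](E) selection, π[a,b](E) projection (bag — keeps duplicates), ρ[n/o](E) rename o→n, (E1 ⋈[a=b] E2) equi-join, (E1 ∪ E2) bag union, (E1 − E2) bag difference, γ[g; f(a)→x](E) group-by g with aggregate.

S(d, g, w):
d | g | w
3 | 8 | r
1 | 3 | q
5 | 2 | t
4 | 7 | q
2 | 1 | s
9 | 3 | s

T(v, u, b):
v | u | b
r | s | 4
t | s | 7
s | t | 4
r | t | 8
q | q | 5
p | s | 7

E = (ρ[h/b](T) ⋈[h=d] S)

Row counts bottom-up:
  T → 6
  ρ[h/b](T) → 6
  S → 6
  (ρ[h/b](T) ⋈[h=d] S) → 3

|E| = 3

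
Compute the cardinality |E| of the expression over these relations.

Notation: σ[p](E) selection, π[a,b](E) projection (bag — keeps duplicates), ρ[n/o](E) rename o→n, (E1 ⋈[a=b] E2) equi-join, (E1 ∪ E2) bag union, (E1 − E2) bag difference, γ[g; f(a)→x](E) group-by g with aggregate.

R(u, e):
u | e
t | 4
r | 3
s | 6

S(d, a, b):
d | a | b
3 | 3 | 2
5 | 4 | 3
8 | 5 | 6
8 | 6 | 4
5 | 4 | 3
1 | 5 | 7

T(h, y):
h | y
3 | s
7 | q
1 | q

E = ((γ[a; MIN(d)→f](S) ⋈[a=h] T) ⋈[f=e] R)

Per-node cardinality:
  S → 6
  γ[a; MIN(d)→f](S) → 4
  T → 3
  (γ[a; MIN(d)→f](S) ⋈[a=h] T) → 1
  R → 3
  ((γ[a; MIN(d)→f](S) ⋈[a=h] T) ⋈[f=e] R) → 1

|E| = 1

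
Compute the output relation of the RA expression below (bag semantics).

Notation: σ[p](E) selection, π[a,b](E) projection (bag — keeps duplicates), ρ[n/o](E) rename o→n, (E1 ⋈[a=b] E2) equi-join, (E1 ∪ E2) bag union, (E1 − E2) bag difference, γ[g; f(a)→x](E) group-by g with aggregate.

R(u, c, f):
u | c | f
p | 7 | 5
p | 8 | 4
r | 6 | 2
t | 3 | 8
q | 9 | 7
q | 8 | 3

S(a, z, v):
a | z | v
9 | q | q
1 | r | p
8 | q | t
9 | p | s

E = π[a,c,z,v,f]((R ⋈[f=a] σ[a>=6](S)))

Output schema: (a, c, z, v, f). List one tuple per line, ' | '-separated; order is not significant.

Per-node cardinality:
  R → 6
  S → 4
  σ[a>=6](S) → 3
  (R ⋈[f=a] σ[a>=6](S)) → 1
  π[a,c,z,v,f]((R ⋈[f=a] σ[a>=6](S))) → 1

== RESULT ==
a | c | z | v | f
8 | 3 | q | t | 8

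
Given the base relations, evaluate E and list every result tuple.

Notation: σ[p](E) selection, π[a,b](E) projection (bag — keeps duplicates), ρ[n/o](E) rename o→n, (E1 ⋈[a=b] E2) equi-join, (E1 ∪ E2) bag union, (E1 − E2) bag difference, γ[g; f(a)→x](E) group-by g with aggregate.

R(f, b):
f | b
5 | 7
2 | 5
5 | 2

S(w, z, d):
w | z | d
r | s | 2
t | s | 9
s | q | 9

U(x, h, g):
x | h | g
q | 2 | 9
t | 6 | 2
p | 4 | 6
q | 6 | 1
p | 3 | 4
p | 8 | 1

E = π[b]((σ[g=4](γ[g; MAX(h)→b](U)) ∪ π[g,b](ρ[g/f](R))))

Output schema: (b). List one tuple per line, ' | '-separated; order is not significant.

Row counts bottom-up:
  U → 6
  γ[g; MAX(h)→b](U) → 5
  σ[g=4](γ[g; MAX(h)→b](U)) → 1
  R → 3
  ρ[g/f](R) → 3
  π[g,b](ρ[g/f](R)) → 3
  (σ[g=4](γ[g; MAX(h)→b](U)) ∪ π[g,b](ρ[g/f](R))) → 4
  π[b]((σ[g=4](γ[g; MAX(h)→b](U)) ∪ π[g,b](ρ[g/f](R)))) → 4

== RESULT ==
b
2
3
5
7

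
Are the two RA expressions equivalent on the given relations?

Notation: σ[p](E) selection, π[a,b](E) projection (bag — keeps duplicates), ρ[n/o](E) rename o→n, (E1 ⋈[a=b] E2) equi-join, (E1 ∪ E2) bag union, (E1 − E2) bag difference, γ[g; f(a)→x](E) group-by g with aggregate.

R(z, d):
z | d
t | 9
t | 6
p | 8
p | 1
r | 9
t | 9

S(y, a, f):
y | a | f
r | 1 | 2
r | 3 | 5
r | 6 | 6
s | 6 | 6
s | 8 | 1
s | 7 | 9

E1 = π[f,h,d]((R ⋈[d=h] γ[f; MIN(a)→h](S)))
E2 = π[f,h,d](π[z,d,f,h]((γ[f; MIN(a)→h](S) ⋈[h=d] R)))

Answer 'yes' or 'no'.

E1 subexpression sizes:
  R → 6
  S → 6
  γ[f; MIN(a)→h](S) → 5
  (R ⋈[d=h] γ[f; MIN(a)→h](S)) → 3
  π[f,h,d]((R ⋈[d=h] γ[f; MIN(a)→h](S))) → 3
E2 subexpression sizes:
  S → 6
  γ[f; MIN(a)→h](S) → 5
  R → 6
  (γ[f; MIN(a)→h](S) ⋈[h=d] R) → 3
  π[z,d,f,h]((γ[f; MIN(a)→h](S) ⋈[h=d] R)) → 3
  π[f,h,d](π[z,d,f,h]((γ[f; MIN(a)→h](S) ⋈[h=d] R))) → 3

E1 and E2 produce the same multiset:
f | h | d
1 | 8 | 8
2 | 1 | 1
6 | 6 | 6

yes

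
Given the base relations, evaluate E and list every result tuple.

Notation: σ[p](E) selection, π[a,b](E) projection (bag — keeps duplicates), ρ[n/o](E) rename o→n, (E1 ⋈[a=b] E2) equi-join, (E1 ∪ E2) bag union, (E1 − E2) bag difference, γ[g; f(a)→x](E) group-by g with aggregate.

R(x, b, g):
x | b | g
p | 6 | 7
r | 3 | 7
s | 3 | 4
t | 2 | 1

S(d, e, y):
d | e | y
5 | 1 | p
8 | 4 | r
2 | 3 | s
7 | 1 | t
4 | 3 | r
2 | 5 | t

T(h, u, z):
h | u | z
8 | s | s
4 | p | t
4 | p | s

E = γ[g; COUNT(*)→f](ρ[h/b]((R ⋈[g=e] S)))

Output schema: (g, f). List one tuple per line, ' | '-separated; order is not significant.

Stepwise |·|:
  R → 4
  S → 6
  (R ⋈[g=e] S) → 3
  ρ[h/b]((R ⋈[g=e] S)) → 3
  γ[g; COUNT(*)→f](ρ[h/b]((R ⋈[g=e] S))) → 2

== RESULT ==
g | f
1 | 2
4 | 1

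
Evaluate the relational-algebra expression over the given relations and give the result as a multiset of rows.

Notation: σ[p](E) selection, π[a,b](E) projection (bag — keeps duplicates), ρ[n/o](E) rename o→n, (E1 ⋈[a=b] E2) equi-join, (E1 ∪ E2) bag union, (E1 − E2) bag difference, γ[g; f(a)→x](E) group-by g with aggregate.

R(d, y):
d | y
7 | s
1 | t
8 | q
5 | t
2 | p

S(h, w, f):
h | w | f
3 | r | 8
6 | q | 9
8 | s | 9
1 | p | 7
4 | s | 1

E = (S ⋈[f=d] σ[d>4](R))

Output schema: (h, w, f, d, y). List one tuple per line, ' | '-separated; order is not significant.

Per-node cardinality:
  S → 5
  R → 5
  σ[d>4](R) → 3
  (S ⋈[f=d] σ[d>4](R)) → 2

== RESULT ==
h | w | f | d | y
1 | p | 7 | 7 | s
3 | r | 8 | 8 | q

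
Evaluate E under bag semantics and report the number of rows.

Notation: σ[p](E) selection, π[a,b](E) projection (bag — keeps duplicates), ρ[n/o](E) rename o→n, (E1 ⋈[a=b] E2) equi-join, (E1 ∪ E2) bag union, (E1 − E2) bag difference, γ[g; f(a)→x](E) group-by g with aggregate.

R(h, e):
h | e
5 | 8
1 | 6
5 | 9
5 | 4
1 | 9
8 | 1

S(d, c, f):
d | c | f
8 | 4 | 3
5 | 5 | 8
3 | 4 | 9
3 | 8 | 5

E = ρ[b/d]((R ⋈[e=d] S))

Row counts bottom-up:
  R → 6
  S → 4
  (R ⋈[e=d] S) → 1
  ρ[b/d]((R ⋈[e=d] S)) → 1

|E| = 1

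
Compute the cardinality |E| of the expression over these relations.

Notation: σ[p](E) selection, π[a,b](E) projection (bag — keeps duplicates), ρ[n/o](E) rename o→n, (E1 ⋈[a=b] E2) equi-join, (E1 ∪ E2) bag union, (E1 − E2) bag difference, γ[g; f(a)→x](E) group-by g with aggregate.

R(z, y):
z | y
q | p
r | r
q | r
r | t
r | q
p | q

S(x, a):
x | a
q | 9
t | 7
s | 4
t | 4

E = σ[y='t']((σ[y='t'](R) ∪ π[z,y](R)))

Subexpression sizes:
  R → 6
  σ[y='t'](R) → 1
  R → 6
  π[z,y](R) → 6
  (σ[y='t'](R) ∪ π[z,y](R)) → 7
  σ[y='t']((σ[y='t'](R) ∪ π[z,y](R))) → 2

|E| = 2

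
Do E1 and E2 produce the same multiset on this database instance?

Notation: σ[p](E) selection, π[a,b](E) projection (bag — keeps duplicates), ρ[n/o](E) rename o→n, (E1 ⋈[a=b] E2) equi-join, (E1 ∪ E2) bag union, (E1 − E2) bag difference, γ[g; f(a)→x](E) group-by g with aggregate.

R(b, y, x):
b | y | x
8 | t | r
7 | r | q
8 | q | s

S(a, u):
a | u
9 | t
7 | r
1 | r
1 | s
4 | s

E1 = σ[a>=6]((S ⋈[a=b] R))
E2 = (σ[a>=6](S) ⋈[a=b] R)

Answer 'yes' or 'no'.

E1 subexpression sizes:
  S → 5
  R → 3
  (S ⋈[a=b] R) → 1
  σ[a>=6]((S ⋈[a=b] R)) → 1
E2 subexpression sizes:
  S → 5
  σ[a>=6](S) → 2
  R → 3
  (σ[a>=6](S) ⋈[a=b] R) → 1

E1 and E2 produce the same multiset:
a | u | b | y | x
7 | r | 7 | r | q

yes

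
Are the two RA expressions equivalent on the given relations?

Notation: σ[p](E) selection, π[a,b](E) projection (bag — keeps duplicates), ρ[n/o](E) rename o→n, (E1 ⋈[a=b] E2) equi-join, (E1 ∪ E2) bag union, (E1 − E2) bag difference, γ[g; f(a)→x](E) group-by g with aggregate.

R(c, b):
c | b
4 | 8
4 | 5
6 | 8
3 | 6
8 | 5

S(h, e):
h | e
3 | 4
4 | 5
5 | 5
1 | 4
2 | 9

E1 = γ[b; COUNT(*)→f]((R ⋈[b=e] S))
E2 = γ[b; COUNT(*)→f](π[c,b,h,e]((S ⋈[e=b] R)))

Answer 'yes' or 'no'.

E1 stepwise |·|:
  R → 5
  S → 5
  (R ⋈[b=e] S) → 4
  γ[b; COUNT(*)→f]((R ⋈[b=e] S)) → 1
E2 stepwise |·|:
  S → 5
  R → 5
  (S ⋈[e=b] R) → 4
  π[c,b,h,e]((S ⋈[e=b] R)) → 4
  γ[b; COUNT(*)→f](π[c,b,h,e]((S ⋈[e=b] R))) → 1

E1 and E2 produce the same multiset:
b | f
5 | 4

yes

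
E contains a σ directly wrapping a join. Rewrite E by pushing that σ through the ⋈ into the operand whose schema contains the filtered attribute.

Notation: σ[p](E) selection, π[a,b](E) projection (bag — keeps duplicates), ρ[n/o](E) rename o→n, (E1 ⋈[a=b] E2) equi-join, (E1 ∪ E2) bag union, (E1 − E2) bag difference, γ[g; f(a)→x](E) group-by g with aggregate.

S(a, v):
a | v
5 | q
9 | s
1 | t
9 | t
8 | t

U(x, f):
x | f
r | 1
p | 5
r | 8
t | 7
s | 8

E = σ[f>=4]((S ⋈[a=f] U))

σ filters on f, owned by the right side.
E' = (S ⋈[a=f] σ[f>=4](U))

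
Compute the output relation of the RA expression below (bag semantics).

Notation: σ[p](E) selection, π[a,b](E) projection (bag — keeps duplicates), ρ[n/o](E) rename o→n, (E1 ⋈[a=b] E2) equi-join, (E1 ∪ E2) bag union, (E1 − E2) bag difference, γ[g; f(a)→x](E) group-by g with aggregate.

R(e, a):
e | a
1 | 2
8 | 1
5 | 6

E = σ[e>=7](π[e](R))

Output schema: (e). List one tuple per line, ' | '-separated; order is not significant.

Stepwise |·|:
  R → 3
  π[e](R) → 3
  σ[e>=7](π[e](R)) → 1

== RESULT ==
e
8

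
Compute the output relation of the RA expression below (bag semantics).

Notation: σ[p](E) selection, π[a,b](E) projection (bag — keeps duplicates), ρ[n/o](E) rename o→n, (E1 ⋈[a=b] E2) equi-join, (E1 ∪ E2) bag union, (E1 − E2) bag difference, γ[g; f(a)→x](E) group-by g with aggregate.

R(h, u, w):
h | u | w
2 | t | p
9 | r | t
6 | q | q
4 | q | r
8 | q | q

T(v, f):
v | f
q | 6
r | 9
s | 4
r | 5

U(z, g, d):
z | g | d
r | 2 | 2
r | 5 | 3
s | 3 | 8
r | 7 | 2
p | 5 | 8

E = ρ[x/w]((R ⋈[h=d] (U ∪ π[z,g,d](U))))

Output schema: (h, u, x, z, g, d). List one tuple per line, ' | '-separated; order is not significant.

Per-node cardinality:
  R → 5
  U → 5
  U → 5
  π[z,g,d](U) → 5
  (U ∪ π[z,g,d](U)) → 10
  (R ⋈[h=d] (U ∪ π[z,g,d](U))) → 8
  ρ[x/w]((R ⋈[h=d] (U ∪ π[z,g,d](U)))) → 8

== RESULT ==
h | u | x | z | g | d
2 | t | p | r | 2 | 2
2 | t | p | r | 2 | 2
2 | t | p | r | 7 | 2
2 | t | p | r | 7 | 2
8 | q | q | p | 5 | 8
8 | q | q | p | 5 | 8
8 | q | q | s | 3 | 8
8 | q | q | s | 3 | 8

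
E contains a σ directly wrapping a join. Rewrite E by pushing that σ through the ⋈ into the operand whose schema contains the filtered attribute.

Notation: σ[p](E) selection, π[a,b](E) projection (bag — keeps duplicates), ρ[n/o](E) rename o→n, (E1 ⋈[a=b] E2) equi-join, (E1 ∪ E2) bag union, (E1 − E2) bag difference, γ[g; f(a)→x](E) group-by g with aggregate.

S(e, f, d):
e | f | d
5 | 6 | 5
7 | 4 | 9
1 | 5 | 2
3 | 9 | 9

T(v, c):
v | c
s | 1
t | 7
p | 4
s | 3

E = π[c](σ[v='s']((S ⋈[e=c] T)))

σ filters on v, owned by the right side.
E' = π[c]((S ⋈[e=c] σ[v='s'](T)))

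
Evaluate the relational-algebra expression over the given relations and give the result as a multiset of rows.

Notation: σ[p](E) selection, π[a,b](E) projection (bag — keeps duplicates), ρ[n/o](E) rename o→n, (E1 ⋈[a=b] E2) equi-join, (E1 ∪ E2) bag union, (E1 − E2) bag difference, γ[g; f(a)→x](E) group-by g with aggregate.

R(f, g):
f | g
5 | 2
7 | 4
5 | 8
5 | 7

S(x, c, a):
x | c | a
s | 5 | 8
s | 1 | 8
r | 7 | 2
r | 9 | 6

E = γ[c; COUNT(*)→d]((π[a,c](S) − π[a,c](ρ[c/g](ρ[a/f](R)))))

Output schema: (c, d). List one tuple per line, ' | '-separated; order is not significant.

Per-node cardinality:
  S → 4
  π[a,c](S) → 4
  R → 4
  ρ[a/f](R) → 4
  ρ[c/g](ρ[a/f](R)) → 4
  π[a,c](ρ[c/g](ρ[a/f](R))) → 4
  (π[a,c](S) − π[a,c](ρ[c/g](ρ[a/f](R)))) → 4
  γ[c; COUNT(*)→d]((π[a,c](S) − π[a,c](ρ[c/g](ρ[a/f](R))))) → 4

== RESULT ==
c | d
1 | 1
5 | 1
7 | 1
9 | 1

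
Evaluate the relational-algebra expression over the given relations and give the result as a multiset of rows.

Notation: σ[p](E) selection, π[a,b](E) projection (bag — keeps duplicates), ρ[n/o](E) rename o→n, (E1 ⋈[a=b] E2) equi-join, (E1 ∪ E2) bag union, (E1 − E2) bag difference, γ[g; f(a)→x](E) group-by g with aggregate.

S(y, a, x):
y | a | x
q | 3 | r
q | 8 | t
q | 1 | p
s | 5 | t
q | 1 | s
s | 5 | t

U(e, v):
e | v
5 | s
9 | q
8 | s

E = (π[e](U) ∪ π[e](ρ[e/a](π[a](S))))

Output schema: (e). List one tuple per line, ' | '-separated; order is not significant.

Per-node cardinality:
  U → 3
  π[e](U) → 3
  S → 6
  π[a](S) → 6
  ρ[e/a](π[a](S)) → 6
  π[e](ρ[e/a](π[a](S))) → 6
  (π[e](U) ∪ π[e](ρ[e/a](π[a](S)))) → 9

== RESULT ==
e
1
1
3
5
5
5
8
8
9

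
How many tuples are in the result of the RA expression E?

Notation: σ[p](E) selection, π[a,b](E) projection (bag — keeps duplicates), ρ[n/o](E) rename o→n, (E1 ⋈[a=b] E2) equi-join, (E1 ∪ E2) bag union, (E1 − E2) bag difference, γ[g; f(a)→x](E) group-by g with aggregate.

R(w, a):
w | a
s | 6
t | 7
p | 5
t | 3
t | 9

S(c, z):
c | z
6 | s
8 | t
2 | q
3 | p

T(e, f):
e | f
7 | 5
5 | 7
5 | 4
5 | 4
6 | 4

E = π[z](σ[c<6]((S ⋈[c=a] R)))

Stepwise |·|:
  S → 4
  R → 5
  (S ⋈[c=a] R) → 2
  σ[c<6]((S ⋈[c=a] R)) → 1
  π[z](σ[c<6]((S ⋈[c=a] R))) → 1

|E| = 1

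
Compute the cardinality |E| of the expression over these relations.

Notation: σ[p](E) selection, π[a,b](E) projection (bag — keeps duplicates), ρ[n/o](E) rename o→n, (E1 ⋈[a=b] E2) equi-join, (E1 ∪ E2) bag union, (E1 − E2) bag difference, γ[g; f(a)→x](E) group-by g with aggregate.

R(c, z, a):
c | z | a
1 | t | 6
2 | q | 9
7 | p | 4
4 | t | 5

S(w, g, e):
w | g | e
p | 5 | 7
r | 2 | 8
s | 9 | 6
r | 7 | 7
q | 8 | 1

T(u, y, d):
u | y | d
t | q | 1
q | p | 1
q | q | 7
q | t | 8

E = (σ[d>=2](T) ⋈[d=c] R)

Row counts bottom-up:
  T → 4
  σ[d>=2](T) → 2
  R → 4
  (σ[d>=2](T) ⋈[d=c] R) → 1

|E| = 1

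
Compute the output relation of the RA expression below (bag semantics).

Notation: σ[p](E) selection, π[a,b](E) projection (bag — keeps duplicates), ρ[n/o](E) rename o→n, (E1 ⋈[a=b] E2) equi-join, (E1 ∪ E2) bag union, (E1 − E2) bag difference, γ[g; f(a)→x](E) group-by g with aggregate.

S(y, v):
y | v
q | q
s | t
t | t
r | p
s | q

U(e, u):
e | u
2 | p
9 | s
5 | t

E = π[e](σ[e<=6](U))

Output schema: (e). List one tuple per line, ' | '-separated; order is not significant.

Row counts bottom-up:
  U → 3
  σ[e<=6](U) → 2
  π[e](σ[e<=6](U)) → 2

== RESULT ==
e
2
5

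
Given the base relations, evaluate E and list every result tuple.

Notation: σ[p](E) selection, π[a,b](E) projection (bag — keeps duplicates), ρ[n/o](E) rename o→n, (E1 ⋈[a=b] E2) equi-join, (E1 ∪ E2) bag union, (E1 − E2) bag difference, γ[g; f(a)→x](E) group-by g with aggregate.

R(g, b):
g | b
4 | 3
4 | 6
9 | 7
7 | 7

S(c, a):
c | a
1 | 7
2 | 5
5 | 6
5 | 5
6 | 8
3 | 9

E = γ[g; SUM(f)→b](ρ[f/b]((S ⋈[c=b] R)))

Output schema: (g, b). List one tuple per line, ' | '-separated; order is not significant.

Subexpression sizes:
  S → 6
  R → 4
  (S ⋈[c=b] R) → 2
  ρ[f/b]((S ⋈[c=b] R)) → 2
  γ[g; SUM(f)→b](ρ[f/b]((S ⋈[c=b] R))) → 1

== RESULT ==
g | b
4 | 9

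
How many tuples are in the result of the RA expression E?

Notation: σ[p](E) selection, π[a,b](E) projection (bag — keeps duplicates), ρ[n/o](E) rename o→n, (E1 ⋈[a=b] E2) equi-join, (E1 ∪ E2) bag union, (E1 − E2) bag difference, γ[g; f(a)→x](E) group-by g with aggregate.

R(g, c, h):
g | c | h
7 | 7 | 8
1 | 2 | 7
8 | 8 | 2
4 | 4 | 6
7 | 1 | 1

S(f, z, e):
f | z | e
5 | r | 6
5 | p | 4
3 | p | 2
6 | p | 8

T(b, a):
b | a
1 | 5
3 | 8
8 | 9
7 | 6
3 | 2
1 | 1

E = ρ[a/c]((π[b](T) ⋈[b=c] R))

Subexpression sizes:
  T → 6
  π[b](T) → 6
  R → 5
  (π[b](T) ⋈[b=c] R) → 4
  ρ[a/c]((π[b](T) ⋈[b=c] R)) → 4

|E| = 4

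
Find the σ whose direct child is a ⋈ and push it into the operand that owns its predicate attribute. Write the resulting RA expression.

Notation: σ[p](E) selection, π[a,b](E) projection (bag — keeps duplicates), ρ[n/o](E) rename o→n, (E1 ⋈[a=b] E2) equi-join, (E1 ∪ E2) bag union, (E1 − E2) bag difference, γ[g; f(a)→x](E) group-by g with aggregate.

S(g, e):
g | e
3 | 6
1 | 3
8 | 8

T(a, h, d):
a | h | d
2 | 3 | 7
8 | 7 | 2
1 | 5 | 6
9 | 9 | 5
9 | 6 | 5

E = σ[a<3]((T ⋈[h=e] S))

σ filters on a, owned by the left side.
E' = (σ[a<3](T) ⋈[h=e] S)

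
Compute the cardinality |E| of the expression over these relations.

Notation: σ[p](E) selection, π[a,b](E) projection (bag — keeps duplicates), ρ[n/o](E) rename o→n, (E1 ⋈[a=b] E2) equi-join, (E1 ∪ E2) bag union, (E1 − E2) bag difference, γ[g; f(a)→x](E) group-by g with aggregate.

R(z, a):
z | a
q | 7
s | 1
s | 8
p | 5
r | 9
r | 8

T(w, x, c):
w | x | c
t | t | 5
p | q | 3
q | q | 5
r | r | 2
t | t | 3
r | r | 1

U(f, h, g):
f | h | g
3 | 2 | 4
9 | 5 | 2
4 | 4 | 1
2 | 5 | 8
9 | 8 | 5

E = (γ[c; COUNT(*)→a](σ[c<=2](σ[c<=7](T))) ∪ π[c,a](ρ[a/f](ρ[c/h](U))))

Row counts bottom-up:
  T → 6
  σ[c<=7](T) → 6
  σ[c<=2](σ[c<=7](T)) → 2
  γ[c; COUNT(*)→a](σ[c<=2](σ[c<=7](T))) → 2
  U → 5
  ρ[c/h](U) → 5
  ρ[a/f](ρ[c/h](U)) → 5
  π[c,a](ρ[a/f](ρ[c/h](U))) → 5
  (γ[c; COUNT(*)→a](σ[c<=2](σ[c<=7](T))) ∪ π[c,a](ρ[a/f](ρ[c/h](U)))) → 7

|E| = 7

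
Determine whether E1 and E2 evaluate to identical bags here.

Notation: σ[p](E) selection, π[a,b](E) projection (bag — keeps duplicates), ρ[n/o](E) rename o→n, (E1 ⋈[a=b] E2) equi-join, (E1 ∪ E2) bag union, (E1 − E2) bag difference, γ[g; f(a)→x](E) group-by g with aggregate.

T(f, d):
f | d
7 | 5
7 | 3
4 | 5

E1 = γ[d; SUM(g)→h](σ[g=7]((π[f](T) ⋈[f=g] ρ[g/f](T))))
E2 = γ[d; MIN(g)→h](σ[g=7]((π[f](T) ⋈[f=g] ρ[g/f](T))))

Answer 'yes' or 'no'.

E1 subexpression sizes:
  T → 3
  π[f](T) → 3
  T → 3
  ρ[g/f](T) → 3
  (π[f](T) ⋈[f=g] ρ[g/f](T)) → 5
  σ[g=7]((π[f](T) ⋈[f=g] ρ[g/f](T))) → 4
  γ[d; SUM(g)→h](σ[g=7]((π[f](T) ⋈[f=g] ρ[g/f](T)))) → 2
E2 subexpression sizes:
  T → 3
  π[f](T) → 3
  T → 3
  ρ[g/f](T) → 3
  (π[f](T) ⋈[f=g] ρ[g/f](T)) → 5
  σ[g=7]((π[f](T) ⋈[f=g] ρ[g/f](T))) → 4
  γ[d; MIN(g)→h](σ[g=7]((π[f](T) ⋈[f=g] ρ[g/f](T)))) → 2

E1 result:
d | h
3 | 14
5 | 14
E2 result:
d | h
3 | 7
5 | 7
Witness: (5, 14) appears 1× in E1 but 0× in E2.

no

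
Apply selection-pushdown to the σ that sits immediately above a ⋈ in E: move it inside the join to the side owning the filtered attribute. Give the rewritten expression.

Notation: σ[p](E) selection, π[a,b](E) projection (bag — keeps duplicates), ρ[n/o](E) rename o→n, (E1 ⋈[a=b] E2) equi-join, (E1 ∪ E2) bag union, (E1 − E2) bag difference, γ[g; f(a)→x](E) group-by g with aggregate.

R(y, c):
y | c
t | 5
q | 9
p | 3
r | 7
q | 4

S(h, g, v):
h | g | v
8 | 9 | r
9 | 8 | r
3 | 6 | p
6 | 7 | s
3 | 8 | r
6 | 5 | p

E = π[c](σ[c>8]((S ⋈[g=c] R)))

σ filters on c, owned by the right side.
E' = π[c]((S ⋈[g=c] σ[c>8](R)))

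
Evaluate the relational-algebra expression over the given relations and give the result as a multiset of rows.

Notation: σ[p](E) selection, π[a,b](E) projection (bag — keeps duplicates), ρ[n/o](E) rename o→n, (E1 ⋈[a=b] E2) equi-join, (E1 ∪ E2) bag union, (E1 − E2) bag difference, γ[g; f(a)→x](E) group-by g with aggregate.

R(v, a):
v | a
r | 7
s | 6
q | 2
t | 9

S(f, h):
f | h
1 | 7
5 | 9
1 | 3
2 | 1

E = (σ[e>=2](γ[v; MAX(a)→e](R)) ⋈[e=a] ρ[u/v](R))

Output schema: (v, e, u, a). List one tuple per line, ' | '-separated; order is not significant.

Per-node cardinality:
  R → 4
  γ[v; MAX(a)→e](R) → 4
  σ[e>=2](γ[v; MAX(a)→e](R)) → 4
  R → 4
  ρ[u/v](R) → 4
  (σ[e>=2](γ[v; MAX(a)→e](R)) ⋈[e=a] ρ[u/v](R)) → 4

== RESULT ==
v | e | u | a
q | 2 | q | 2
r | 7 | r | 7
s | 6 | s | 6
t | 9 | t | 9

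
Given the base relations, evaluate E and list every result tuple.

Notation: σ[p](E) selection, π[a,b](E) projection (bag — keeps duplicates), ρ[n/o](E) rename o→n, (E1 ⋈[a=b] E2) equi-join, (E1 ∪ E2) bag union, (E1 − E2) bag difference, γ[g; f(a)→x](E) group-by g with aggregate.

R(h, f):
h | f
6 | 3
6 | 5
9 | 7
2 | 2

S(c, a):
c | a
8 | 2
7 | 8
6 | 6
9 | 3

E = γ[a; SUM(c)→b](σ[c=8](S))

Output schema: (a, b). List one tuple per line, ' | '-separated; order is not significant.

Subexpression sizes:
  S → 4
  σ[c=8](S) → 1
  γ[a; SUM(c)→b](σ[c=8](S)) → 1

== RESULT ==
a | b
2 | 8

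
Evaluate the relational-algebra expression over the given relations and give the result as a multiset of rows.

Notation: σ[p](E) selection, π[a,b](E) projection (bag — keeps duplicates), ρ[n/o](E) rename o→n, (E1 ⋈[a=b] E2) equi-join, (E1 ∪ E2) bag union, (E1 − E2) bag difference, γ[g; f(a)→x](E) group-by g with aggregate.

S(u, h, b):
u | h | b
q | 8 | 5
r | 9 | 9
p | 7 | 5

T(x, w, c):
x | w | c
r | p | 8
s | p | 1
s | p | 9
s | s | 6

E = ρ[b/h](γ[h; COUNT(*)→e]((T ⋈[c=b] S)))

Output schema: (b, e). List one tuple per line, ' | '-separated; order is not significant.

Row counts bottom-up:
  T → 4
  S → 3
  (T ⋈[c=b] S) → 1
  γ[h; COUNT(*)→e]((T ⋈[c=b] S)) → 1
  ρ[b/h](γ[h; COUNT(*)→e]((T ⋈[c=b] S))) → 1

== RESULT ==
b | e
9 | 1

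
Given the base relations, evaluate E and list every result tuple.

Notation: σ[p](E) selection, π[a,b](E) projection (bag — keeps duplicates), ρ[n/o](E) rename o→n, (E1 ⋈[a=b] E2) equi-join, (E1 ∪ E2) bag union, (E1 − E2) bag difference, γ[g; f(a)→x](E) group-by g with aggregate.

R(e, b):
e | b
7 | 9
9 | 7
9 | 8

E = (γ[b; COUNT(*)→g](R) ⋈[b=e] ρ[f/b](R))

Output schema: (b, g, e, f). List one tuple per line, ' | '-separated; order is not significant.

Stepwise |·|:
  R → 3
  γ[b; COUNT(*)→g](R) → 3
  R → 3
  ρ[f/b](R) → 3
  (γ[b; COUNT(*)→g](R) ⋈[b=e] ρ[f/b](R)) → 3

== RESULT ==
b | g | e | f
7 | 1 | 7 | 9
9 | 1 | 9 | 7
9 | 1 | 9 | 8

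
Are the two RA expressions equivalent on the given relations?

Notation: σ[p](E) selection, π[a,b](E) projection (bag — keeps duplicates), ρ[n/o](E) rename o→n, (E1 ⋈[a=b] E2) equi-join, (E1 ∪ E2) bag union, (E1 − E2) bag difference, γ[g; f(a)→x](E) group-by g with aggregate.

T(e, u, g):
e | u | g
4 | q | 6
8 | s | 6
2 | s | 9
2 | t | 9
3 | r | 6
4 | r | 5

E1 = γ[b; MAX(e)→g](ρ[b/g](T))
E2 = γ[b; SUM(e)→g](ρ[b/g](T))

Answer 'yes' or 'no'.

E1 row counts bottom-up:
  T → 6
  ρ[b/g](T) → 6
  γ[b; MAX(e)→g](ρ[b/g](T)) → 3
E2 row counts bottom-up:
  T → 6
  ρ[b/g](T) → 6
  γ[b; SUM(e)→g](ρ[b/g](T)) → 3

E1 result:
b | g
5 | 4
6 | 8
9 | 2
E2 result:
b | g
5 | 4
6 | 15
9 | 4
Witness: (6, 15) appears 0× in E1 but 1× in E2.

no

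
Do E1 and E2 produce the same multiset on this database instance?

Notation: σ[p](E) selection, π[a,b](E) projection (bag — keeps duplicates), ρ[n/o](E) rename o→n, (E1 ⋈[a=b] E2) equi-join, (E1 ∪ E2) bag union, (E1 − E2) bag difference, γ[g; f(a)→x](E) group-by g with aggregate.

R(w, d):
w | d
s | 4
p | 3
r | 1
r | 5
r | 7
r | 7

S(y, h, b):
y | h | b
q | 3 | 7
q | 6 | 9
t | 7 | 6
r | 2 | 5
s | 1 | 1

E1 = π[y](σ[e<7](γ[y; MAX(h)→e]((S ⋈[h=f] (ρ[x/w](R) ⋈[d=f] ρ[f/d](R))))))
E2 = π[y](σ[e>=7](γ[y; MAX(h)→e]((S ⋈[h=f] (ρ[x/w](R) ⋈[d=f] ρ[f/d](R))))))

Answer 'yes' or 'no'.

E1 subexpression sizes:
  S → 5
  R → 6
  ρ[x/w](R) → 6
  R → 6
  ρ[f/d](R) → 6
  (ρ[x/w](R) ⋈[d=f] ρ[f/d](R)) → 8
  (S ⋈[h=f] (ρ[x/w](R) ⋈[d=f] ρ[f/d](R))) → 6
  γ[y; MAX(h)→e]((S ⋈[h=f] (ρ[x/w](R) ⋈[d=f] ρ[f/d](R)))) → 3
  σ[e<7](γ[y; MAX(h)→e]((S ⋈[h=f] (ρ[x/w](R) ⋈[d=f] ρ[f/d](R))))) → 2
  π[y](σ[e<7](γ[y; MAX(h)→e]((S ⋈[h=f] (ρ[x/w](R) ⋈[d=f] ρ[f/d](R)))))) → 2
E2 subexpression sizes:
  S → 5
  R → 6
  ρ[x/w](R) → 6
  R → 6
  ρ[f/d](R) → 6
  (ρ[x/w](R) ⋈[d=f] ρ[f/d](R)) → 8
  (S ⋈[h=f] (ρ[x/w](R) ⋈[d=f] ρ[f/d](R))) → 6
  γ[y; MAX(h)→e]((S ⋈[h=f] (ρ[x/w](R) ⋈[d=f] ρ[f/d](R)))) → 3
  σ[e>=7](γ[y; MAX(h)→e]((S ⋈[h=f] (ρ[x/w](R) ⋈[d=f] ρ[f/d](R))))) → 1
  π[y](σ[e>=7](γ[y; MAX(h)→e]((S ⋈[h=f] (ρ[x/w](R) ⋈[d=f] ρ[f/d](R)))))) → 1

E1 result:
y
q
s
E2 result:
y
t
Witness: ('t',) appears 0× in E1 but 1× in E2.

no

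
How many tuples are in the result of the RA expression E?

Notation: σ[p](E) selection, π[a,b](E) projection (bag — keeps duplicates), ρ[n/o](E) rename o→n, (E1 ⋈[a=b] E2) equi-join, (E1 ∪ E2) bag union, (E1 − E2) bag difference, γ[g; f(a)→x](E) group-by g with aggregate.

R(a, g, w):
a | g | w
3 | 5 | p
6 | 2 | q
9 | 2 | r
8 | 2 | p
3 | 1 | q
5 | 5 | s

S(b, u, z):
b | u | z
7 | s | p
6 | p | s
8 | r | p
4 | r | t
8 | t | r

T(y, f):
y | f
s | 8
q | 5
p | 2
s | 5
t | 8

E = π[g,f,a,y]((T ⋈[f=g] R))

Stepwise |·|:
  T → 5
  R → 6
  (T ⋈[f=g] R) → 7
  π[g,f,a,y]((T ⋈[f=g] R)) → 7

|E| = 7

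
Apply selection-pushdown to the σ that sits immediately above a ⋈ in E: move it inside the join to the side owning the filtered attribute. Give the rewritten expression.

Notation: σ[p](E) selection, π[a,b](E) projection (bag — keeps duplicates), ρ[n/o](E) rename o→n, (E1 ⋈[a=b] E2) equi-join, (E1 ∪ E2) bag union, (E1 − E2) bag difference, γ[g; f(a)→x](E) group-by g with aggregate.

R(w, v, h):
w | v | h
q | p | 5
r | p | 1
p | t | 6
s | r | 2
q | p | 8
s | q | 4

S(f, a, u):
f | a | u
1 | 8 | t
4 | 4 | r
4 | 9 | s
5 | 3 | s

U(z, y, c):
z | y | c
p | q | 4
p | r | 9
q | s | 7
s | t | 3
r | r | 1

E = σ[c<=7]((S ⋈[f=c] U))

σ filters on c, owned by the right side.
E' = (S ⋈[f=c] σ[c<=7](U))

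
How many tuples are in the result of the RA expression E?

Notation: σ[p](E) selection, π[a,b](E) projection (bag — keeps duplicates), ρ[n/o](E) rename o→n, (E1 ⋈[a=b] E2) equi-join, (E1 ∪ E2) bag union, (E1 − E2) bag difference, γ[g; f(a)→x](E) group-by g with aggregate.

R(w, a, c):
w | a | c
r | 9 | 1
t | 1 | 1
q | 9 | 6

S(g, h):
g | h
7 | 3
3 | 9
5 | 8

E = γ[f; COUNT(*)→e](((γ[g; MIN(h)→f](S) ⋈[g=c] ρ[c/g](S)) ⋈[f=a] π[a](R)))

Per-node cardinality:
  S → 3
  γ[g; MIN(h)→f](S) → 3
  S → 3
  ρ[c/g](S) → 3
  (γ[g; MIN(h)→f](S) ⋈[g=c] ρ[c/g](S)) → 3
  R → 3
  π[a](R) → 3
  ((γ[g; MIN(h)→f](S) ⋈[g=c] ρ[c/g](S)) ⋈[f=a] π[a](R)) → 2
  γ[f; COUNT(*)→e](((γ[g; MIN(h)→f](S) ⋈[g=c] ρ[c/g](S)) ⋈[f=a] π[a](R))) → 1

|E| = 1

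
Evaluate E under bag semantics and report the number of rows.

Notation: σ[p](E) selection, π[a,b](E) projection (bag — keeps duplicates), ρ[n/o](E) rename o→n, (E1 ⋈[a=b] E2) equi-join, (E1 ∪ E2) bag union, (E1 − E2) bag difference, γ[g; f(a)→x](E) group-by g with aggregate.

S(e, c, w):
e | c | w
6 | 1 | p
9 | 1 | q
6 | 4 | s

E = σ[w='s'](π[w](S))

Subexpression sizes:
  S → 3
  π[w](S) → 3
  σ[w='s'](π[w](S)) → 1

|E| = 1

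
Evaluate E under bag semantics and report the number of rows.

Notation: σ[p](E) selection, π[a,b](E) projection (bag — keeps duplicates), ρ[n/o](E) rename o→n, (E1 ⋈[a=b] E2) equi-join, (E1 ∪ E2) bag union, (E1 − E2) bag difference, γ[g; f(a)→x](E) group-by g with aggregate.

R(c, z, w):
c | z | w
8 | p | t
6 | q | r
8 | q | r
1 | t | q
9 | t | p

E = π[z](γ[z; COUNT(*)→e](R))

Stepwise |·|:
  R → 5
  γ[z; COUNT(*)→e](R) → 3
  π[z](γ[z; COUNT(*)→e](R)) → 3

|E| = 3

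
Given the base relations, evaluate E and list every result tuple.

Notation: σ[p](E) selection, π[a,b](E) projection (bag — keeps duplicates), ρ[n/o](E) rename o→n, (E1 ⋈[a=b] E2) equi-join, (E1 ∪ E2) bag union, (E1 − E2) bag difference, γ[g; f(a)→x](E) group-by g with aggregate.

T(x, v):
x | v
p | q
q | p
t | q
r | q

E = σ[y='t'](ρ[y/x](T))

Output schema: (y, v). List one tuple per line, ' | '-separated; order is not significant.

Stepwise |·|:
  T → 4
  ρ[y/x](T) → 4
  σ[y='t'](ρ[y/x](T)) → 1

== RESULT ==
y | v
t | q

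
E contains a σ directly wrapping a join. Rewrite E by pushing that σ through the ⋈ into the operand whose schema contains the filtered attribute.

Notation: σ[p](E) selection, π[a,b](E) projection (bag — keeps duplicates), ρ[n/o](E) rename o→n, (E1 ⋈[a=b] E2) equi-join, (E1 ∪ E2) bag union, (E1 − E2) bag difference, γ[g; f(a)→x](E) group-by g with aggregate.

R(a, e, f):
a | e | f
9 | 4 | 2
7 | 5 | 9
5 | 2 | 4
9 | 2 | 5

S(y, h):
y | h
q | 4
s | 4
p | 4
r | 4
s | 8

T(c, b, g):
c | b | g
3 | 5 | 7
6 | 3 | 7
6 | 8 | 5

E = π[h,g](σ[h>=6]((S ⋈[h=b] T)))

σ filters on h, owned by the left side.
E' = π[h,g]((σ[h>=6](S) ⋈[h=b] T))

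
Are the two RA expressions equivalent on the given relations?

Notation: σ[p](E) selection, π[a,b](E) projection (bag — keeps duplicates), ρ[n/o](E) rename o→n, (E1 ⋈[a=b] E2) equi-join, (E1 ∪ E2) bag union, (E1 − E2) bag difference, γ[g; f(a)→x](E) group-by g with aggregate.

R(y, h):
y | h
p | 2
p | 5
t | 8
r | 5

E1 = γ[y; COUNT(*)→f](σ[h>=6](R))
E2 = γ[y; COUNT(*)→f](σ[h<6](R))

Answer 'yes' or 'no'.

E1 stepwise |·|:
  R → 4
  σ[h>=6](R) → 1
  γ[y; COUNT(*)→f](σ[h>=6](R)) → 1
E2 stepwise |·|:
  R → 4
  σ[h<6](R) → 3
  γ[y; COUNT(*)→f](σ[h<6](R)) → 2

E1 result:
y | f
t | 1
E2 result:
y | f
p | 2
r | 1
Witness: ('r', 1) appears 0× in E1 but 1× in E2.

no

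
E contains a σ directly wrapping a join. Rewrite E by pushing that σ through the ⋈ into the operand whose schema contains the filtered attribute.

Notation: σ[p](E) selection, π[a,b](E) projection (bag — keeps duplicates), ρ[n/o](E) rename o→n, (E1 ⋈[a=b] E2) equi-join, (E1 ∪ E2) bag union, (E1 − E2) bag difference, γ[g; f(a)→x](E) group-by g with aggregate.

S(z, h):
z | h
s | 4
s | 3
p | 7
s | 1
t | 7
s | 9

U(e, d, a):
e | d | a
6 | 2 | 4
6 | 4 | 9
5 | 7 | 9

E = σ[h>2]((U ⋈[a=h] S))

σ filters on h, owned by the right side.
E' = (U ⋈[a=h] σ[h>2](S))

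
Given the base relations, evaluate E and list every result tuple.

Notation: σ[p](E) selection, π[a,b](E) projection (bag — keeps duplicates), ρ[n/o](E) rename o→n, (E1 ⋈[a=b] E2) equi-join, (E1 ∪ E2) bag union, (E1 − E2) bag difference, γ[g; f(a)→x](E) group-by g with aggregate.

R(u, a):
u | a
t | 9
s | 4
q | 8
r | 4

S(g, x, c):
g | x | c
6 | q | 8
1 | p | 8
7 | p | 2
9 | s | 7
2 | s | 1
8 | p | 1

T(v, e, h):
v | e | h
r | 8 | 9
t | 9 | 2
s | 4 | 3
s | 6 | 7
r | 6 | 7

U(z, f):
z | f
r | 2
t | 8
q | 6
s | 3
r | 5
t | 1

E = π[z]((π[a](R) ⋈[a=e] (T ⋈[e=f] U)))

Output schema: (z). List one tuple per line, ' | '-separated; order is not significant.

Subexpression sizes:
  R → 4
  π[a](R) → 4
  T → 5
  U → 6
  (T ⋈[e=f] U) → 3
  (π[a](R) ⋈[a=e] (T ⋈[e=f] U)) → 1
  π[z]((π[a](R) ⋈[a=e] (T ⋈[e=f] U))) → 1

== RESULT ==
z
t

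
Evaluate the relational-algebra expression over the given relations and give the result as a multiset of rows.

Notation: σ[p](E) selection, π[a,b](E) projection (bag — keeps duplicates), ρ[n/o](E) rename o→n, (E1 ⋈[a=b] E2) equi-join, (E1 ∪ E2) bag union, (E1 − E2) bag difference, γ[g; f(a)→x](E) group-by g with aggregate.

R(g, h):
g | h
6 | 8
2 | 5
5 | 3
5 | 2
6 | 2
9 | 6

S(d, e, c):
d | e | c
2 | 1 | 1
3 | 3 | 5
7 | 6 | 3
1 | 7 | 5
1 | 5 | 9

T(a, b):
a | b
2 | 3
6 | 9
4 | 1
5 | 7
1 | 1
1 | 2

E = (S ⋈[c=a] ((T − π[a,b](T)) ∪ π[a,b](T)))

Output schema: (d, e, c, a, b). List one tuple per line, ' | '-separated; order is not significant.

Row counts bottom-up:
  S → 5
  T → 6
  T → 6
  π[a,b](T) → 6
  (T − π[a,b](T)) → 0
  T → 6
  π[a,b](T) → 6
  ((T − π[a,b](T)) ∪ π[a,b](T)) → 6
  (S ⋈[c=a] ((T − π[a,b](T)) ∪ π[a,b](T))) → 4

== RESULT ==
d | e | c | a | b
1 | 7 | 5 | 5 | 7
2 | 1 | 1 | 1 | 1
2 | 1 | 1 | 1 | 2
3 | 3 | 5 | 5 | 7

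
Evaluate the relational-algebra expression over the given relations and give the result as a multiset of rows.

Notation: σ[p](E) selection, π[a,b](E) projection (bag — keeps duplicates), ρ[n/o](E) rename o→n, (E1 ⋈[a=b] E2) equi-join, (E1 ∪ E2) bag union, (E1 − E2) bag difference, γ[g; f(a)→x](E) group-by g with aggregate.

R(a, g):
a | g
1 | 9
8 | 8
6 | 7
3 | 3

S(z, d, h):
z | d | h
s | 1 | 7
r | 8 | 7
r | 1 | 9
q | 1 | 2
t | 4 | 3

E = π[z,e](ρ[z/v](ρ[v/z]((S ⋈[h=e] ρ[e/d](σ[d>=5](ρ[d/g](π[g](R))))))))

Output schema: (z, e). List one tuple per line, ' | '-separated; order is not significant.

Row counts bottom-up:
  S → 5
  R → 4
  π[g](R) → 4
  ρ[d/g](π[g](R)) → 4
  σ[d>=5](ρ[d/g](π[g](R))) → 3
  ρ[e/d](σ[d>=5](ρ[d/g](π[g](R)))) → 3
  (S ⋈[h=e] ρ[e/d](σ[d>=5](ρ[d/g](π[g](R))))) → 3
  ρ[v/z]((S ⋈[h=e] ρ[e/d](σ[d>=5](ρ[d/g](π[g](R)))))) → 3
  ρ[z/v](ρ[v/z]((S ⋈[h=e] ρ[e/d](σ[d>=5](ρ[d/g](π[g](R))))))) → 3
  π[z,e](ρ[z/v](ρ[v/z]((S ⋈[h=e] ρ[e/d](σ[d>=5](ρ[d/g](π[g](R)))))))) → 3

== RESULT ==
z | e
r | 7
r | 9
s | 7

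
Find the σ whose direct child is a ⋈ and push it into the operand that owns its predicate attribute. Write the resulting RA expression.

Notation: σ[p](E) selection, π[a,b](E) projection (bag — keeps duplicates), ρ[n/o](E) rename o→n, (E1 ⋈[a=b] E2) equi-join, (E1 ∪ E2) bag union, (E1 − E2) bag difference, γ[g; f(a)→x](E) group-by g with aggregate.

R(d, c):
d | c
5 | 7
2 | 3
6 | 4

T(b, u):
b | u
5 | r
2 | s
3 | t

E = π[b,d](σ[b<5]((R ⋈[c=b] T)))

σ filters on b, owned by the right side.
E' = π[b,d]((R ⋈[c=b] σ[b<5](T)))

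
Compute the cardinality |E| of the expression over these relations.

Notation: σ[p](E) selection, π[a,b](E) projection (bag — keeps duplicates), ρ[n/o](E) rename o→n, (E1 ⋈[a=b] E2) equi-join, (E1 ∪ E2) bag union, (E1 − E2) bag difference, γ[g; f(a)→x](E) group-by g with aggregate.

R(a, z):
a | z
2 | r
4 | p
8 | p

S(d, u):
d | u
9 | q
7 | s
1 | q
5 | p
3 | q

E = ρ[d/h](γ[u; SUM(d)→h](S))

Subexpression sizes:
  S → 5
  γ[u; SUM(d)→h](S) → 3
  ρ[d/h](γ[u; SUM(d)→h](S)) → 3

|E| = 3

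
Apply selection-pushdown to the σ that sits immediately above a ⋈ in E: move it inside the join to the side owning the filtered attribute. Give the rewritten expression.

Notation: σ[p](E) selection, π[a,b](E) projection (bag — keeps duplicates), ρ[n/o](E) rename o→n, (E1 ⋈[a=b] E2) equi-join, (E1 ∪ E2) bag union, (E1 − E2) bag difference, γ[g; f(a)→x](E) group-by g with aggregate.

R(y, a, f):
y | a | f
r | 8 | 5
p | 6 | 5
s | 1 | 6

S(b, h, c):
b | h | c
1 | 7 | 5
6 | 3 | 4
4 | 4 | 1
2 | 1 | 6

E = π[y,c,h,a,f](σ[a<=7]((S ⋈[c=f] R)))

σ filters on a, owned by the right side.
E' = π[y,c,h,a,f]((S ⋈[c=f] σ[a<=7](R)))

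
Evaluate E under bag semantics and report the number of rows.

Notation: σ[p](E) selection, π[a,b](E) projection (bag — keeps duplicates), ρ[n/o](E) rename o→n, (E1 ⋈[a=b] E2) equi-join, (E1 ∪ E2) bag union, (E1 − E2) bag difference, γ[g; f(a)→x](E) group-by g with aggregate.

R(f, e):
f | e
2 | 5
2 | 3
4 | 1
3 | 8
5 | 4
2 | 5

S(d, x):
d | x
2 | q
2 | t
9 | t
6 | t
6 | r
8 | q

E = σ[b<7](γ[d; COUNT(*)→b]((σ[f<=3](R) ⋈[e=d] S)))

Row counts bottom-up:
  R → 6
  σ[f<=3](R) → 4
  S → 6
  (σ[f<=3](R) ⋈[e=d] S) → 1
  γ[d; COUNT(*)→b]((σ[f<=3](R) ⋈[e=d] S)) → 1
  σ[b<7](γ[d; COUNT(*)→b]((σ[f<=3](R) ⋈[e=d] S))) → 1

|E| = 1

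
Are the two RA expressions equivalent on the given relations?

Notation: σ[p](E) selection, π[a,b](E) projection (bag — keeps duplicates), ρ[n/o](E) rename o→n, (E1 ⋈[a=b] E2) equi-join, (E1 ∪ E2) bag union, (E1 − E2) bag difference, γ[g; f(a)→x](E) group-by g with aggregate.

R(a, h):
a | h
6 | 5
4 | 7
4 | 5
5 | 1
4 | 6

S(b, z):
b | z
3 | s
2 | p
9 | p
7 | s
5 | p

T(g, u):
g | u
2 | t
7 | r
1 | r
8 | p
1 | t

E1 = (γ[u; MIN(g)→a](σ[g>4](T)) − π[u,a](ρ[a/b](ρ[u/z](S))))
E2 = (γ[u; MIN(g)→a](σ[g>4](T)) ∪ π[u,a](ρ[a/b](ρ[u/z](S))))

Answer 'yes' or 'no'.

E1 row counts bottom-up:
  T → 5
  σ[g>4](T) → 2
  γ[u; MIN(g)→a](σ[g>4](T)) → 2
  S → 5
  ρ[u/z](S) → 5
  ρ[a/b](ρ[u/z](S)) → 5
  π[u,a](ρ[a/b](ρ[u/z](S))) → 5
  (γ[u; MIN(g)→a](σ[g>4](T)) − π[u,a](ρ[a/b](ρ[u/z](S)))) → 2
E2 row counts bottom-up:
  T → 5
  σ[g>4](T) → 2
  γ[u; MIN(g)→a](σ[g>4](T)) → 2
  S → 5
  ρ[u/z](S) → 5
  ρ[a/b](ρ[u/z](S)) → 5
  π[u,a](ρ[a/b](ρ[u/z](S))) → 5
  (γ[u; MIN(g)→a](σ[g>4](T)) ∪ π[u,a](ρ[a/b](ρ[u/z](S)))) → 7

E1 result:
u | a
p | 8
r | 7
E2 result:
u | a
p | 2
p | 5
p | 8
p | 9
r | 7
s | 3
s | 7
Witness: ('p', 9) appears 0× in E1 but 1× in E2.

no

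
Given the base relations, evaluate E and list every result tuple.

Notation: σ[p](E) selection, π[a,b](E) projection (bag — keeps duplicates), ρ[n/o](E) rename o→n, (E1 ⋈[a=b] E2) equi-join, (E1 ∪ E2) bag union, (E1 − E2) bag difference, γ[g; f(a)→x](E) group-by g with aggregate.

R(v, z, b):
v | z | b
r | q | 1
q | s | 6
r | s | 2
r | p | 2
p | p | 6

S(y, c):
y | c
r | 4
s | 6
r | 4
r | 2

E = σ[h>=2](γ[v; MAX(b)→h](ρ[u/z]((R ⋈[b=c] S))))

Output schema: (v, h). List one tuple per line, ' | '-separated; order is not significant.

Per-node cardinality:
  R → 5
  S → 4
  (R ⋈[b=c] S) → 4
  ρ[u/z]((R ⋈[b=c] S)) → 4
  γ[v; MAX(b)→h](ρ[u/z]((R ⋈[b=c] S))) → 3
  σ[h>=2](γ[v; MAX(b)→h](ρ[u/z]((R ⋈[b=c] S)))) → 3

== RESULT ==
v | h
p | 6
q | 6
r | 2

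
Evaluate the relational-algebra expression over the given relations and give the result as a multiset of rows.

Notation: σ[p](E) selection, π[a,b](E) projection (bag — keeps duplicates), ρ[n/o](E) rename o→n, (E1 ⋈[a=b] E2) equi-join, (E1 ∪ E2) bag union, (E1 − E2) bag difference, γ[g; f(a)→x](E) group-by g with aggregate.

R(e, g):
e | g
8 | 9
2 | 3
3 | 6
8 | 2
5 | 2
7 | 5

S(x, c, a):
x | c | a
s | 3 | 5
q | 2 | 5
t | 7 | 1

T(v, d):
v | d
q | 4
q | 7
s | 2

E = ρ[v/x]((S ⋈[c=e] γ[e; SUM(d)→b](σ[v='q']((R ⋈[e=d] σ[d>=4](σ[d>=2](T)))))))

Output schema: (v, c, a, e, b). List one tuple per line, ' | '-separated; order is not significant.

Row counts bottom-up:
  S → 3
  R → 6
  T → 3
  σ[d>=2](T) → 3
  σ[d>=4](σ[d>=2](T)) → 2
  (R ⋈[e=d] σ[d>=4](σ[d>=2](T))) → 1
  σ[v='q']((R ⋈[e=d] σ[d>=4](σ[d>=2](T)))) → 1
  γ[e; SUM(d)→b](σ[v='q']((R ⋈[e=d] σ[d>=4](σ[d>=2](T))))) → 1
  (S ⋈[c=e] γ[e; SUM(d)→b](σ[v='q']((R ⋈[e=d] σ[d>=4](σ[d>=2](T)))))) → 1
  ρ[v/x]((S ⋈[c=e] γ[e; SUM(d)→b](σ[v='q']((R ⋈[e=d] σ[d>=4](σ[d>=2](T))))))) → 1

== RESULT ==
v | c | a | e | b
t | 7 | 1 | 7 | 7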